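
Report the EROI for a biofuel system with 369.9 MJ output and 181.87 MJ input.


EROI = E_out / E_in
= 369.9 / 181.87
= 2.0339

2.0339


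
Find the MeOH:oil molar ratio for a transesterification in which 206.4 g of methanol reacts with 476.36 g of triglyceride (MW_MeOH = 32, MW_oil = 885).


Molar ratio = n_MeOH / n_oil = (MeOH/32) / (oil/885) = (MeOH * 885) / (32 * oil)
= (206.4 * 885) / (32 * 476.36)
= 11.9831

11.9831


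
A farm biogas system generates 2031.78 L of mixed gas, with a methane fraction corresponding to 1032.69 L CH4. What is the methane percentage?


CH4% = V_CH4 / V_total * 100
= 1032.69 / 2031.78 * 100
= 50.8269%

50.8269%


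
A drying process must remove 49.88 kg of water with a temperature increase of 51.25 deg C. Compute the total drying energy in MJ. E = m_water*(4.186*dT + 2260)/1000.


E = m_water * (4.186 * dT + 2260) / 1000
= 49.88 * (4.186 * 51.25 + 2260) / 1000
= 123.4297 MJ

123.4297 MJ


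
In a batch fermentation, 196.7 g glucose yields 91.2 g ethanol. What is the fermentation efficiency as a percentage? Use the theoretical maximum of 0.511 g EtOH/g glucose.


Fermentation efficiency = (actual / (0.511 * glucose)) * 100
= (91.2 / (0.511 * 196.7)) * 100
= 90.7339%

90.7339%


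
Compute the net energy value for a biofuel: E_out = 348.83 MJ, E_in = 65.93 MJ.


NEV = E_out - E_in
= 348.83 - 65.93
= 282.9000 MJ

282.9000 MJ


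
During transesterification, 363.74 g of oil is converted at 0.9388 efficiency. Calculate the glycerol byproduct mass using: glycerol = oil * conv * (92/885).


glycerol = oil * conv * (92/885)
= 363.74 * 0.9388 * 92 / 885
= 35.4984 g

35.4984 g


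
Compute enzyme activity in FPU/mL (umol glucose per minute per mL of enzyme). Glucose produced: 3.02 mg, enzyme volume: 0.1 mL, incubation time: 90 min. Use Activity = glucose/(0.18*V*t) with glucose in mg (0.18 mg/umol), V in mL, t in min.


Activity = glucose_mg / (0.18 mg/umol * V_mL * t_min)
= 3.02 / (0.18 * 0.1 * 90)
= 1.8642 FPU/mL

1.8642 FPU/mL


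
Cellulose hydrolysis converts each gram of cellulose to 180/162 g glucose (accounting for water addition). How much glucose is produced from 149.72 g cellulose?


glucose = cellulose * 180/162
= 149.72 * 180/162
= 166.3556 g

166.3556 g


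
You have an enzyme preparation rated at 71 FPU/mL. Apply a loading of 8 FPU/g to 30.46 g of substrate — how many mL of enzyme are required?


V = dosage * m_sub / activity
V = 8 * 30.46 / 71
V = 3.4321 mL

3.4321 mL


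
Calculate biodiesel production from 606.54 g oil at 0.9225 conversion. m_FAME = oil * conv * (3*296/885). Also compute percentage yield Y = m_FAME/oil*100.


m_FAME = oil * conv * (3 * 296 / 885) = oil * conv * (888/885)
= 606.54 * 0.9225 * 888 / 885
= 561.4299 g
Y = m_FAME / oil * 100 = conv * (888/885) * 100
= 0.9225 * 888 / 885 * 100
= 92.56%

561.4299 g FAME; Y = 92.56%


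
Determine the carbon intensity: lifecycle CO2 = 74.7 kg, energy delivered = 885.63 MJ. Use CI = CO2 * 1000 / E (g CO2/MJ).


CI = CO2 * 1000 / E
= 74.7 * 1000 / 885.63
= 84.3467 g CO2/MJ

84.3467 g CO2/MJ


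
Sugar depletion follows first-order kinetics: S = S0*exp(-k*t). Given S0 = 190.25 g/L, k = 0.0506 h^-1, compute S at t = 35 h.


S = S0 * exp(-k * t)
S = 190.25 * exp(-0.0506 * 35)
S = 32.3735 g/L

32.3735 g/L


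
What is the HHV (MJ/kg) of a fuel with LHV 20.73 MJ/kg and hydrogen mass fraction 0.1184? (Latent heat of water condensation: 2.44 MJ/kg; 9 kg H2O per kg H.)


HHV = LHV + H_frac * 9 * 2.44
= 20.73 + 0.1184 * 9 * 2.44
= 23.3301 MJ/kg

23.3301 MJ/kg


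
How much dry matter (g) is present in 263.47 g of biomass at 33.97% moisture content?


Wd = Ww * (1 - MC/100)
= 263.47 * (1 - 33.97/100)
= 173.9692 g

173.9692 g


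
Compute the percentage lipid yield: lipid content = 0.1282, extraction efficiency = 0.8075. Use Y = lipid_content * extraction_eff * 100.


Y = lipid_content * extraction_eff * 100
= 0.1282 * 0.8075 * 100
= 10.3521%

10.3521%


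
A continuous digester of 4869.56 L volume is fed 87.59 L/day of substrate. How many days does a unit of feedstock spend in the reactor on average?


HRT = V / Q
= 4869.56 / 87.59
= 55.5949 days

55.5949 days


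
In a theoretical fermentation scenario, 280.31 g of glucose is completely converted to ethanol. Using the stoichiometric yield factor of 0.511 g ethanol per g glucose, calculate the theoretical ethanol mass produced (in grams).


Theoretical ethanol yield: m_EtOH = 0.511 * m_glucose
m_EtOH = 0.511 * 280.31 = 143.2384 g

143.2384 g


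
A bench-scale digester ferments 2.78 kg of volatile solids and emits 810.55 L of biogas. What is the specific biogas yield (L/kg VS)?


Y = V / VS
= 810.55 / 2.78
= 291.5647 L/kg VS

291.5647 L/kg VS


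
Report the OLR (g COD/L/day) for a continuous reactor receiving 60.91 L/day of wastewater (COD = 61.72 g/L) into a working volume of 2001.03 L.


OLR = Q * S / V
= 60.91 * 61.72 / 2001.03
= 1.8787 g/L/day

1.8787 g/L/day


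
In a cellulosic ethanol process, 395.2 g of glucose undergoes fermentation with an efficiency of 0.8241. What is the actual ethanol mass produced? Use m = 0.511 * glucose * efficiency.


Actual ethanol: m = 0.511 * 395.2 * 0.8241
m = 166.4247 g

166.4247 g


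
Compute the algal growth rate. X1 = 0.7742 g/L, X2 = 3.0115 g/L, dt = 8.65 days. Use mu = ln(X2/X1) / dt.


mu = ln(X2/X1) / dt
= ln(3.0115/0.7742) / 8.65
= 0.1570 per day

0.1570 per day


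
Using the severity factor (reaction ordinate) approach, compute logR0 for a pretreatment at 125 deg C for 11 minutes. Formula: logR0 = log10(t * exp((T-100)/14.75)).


logR0 = log10(t * exp((T - 100) / 14.75))
= log10(11 * exp((125 - 100) / 14.75))
= 1.7775

1.7775


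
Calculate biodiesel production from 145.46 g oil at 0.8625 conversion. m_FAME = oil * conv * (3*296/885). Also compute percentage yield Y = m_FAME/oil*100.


m_FAME = oil * conv * (3 * 296 / 885) = oil * conv * (888/885)
= 145.46 * 0.8625 * 888 / 885
= 125.8845 g
Y = m_FAME / oil * 100 = conv * (888/885) * 100
= 0.8625 * 888 / 885 * 100
= 86.54%

125.8845 g FAME; Y = 86.54%


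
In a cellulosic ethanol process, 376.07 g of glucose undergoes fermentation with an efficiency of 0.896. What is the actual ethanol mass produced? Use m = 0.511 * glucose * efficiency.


Actual ethanol: m = 0.511 * 376.07 * 0.896
m = 172.1859 g

172.1859 g


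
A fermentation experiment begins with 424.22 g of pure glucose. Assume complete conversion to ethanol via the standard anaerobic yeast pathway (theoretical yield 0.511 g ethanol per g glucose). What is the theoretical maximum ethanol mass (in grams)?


Theoretical ethanol yield: m_EtOH = 0.511 * m_glucose
m_EtOH = 0.511 * 424.22 = 216.7764 g

216.7764 g


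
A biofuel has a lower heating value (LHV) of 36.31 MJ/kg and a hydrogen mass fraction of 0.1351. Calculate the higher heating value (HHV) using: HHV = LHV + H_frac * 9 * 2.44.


HHV = LHV + H_frac * 9 * 2.44
= 36.31 + 0.1351 * 9 * 2.44
= 39.2768 MJ/kg

39.2768 MJ/kg


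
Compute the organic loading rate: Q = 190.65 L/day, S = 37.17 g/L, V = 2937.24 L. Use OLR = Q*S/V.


OLR = Q * S / V
= 190.65 * 37.17 / 2937.24
= 2.4126 g/L/day

2.4126 g/L/day


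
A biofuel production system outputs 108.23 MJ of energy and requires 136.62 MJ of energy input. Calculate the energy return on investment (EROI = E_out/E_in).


EROI = E_out / E_in
= 108.23 / 136.62
= 0.7922

0.7922


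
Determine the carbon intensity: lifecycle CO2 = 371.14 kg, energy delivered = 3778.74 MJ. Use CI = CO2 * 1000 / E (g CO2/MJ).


CI = CO2 * 1000 / E
= 371.14 * 1000 / 3778.74
= 98.2179 g CO2/MJ

98.2179 g CO2/MJ


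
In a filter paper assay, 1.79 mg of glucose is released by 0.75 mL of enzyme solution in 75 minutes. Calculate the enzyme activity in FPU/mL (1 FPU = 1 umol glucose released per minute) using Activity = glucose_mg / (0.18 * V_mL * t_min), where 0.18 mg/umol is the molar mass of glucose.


Activity = glucose_mg / (0.18 mg/umol * V_mL * t_min)
= 1.79 / (0.18 * 0.75 * 75)
= 0.1768 FPU/mL

0.1768 FPU/mL


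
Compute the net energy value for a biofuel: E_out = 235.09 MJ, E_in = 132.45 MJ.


NEV = E_out - E_in
= 235.09 - 132.45
= 102.6400 MJ

102.6400 MJ


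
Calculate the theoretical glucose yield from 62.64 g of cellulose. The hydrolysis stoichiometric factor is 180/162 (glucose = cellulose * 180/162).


glucose = cellulose * 180/162
= 62.64 * 180/162
= 69.6000 g

69.6000 g


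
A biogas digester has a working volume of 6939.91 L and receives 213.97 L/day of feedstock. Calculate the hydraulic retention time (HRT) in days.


HRT = V / Q
= 6939.91 / 213.97
= 32.4340 days

32.4340 days


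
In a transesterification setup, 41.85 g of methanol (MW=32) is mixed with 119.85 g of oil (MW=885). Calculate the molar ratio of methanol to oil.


Molar ratio = n_MeOH / n_oil = (MeOH/32) / (oil/885) = (MeOH * 885) / (32 * oil)
= (41.85 * 885) / (32 * 119.85)
= 9.6572

9.6572


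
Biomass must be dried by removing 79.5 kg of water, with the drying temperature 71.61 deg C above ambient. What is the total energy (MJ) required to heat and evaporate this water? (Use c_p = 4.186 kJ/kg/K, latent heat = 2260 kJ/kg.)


E = m_water * (4.186 * dT + 2260) / 1000
= 79.5 * (4.186 * 71.61 + 2260) / 1000
= 203.5009 MJ

203.5009 MJ


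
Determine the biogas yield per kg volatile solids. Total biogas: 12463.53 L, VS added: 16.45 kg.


Y = V / VS
= 12463.53 / 16.45
= 757.6614 L/kg VS

757.6614 L/kg VS


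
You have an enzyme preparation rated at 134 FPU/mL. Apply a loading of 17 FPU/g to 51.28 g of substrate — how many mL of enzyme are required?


V = dosage * m_sub / activity
V = 17 * 51.28 / 134
V = 6.5057 mL

6.5057 mL


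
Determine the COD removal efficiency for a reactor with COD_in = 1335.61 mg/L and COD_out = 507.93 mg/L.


eta = (COD_in - COD_out) / COD_in * 100
= (1335.61 - 507.93) / 1335.61 * 100
= 61.9702%

61.9702%


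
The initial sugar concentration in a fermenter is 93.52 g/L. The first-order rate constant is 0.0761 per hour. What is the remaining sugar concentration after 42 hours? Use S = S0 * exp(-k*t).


S = S0 * exp(-k * t)
S = 93.52 * exp(-0.0761 * 42)
S = 3.8266 g/L

3.8266 g/L


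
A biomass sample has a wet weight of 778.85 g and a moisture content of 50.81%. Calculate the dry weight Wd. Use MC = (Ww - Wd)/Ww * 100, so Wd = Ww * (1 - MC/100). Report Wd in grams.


Wd = Ww * (1 - MC/100)
= 778.85 * (1 - 50.81/100)
= 383.1163 g

383.1163 g


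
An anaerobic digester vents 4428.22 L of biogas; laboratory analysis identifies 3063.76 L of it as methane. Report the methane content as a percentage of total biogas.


CH4% = V_CH4 / V_total * 100
= 3063.76 / 4428.22 * 100
= 69.1872%

69.1872%


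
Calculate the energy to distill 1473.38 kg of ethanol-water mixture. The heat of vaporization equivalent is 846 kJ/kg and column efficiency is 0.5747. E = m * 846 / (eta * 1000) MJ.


E = m * 846 / (eta * 1000)
= 1473.38 * 846 / (0.5747 * 1000)
= 2168.9220 MJ

2168.9220 MJ


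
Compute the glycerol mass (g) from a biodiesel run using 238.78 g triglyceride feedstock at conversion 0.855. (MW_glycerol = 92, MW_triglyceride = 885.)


glycerol = oil * conv * (92/885)
= 238.78 * 0.855 * 92 / 885
= 21.2231 g

21.2231 g


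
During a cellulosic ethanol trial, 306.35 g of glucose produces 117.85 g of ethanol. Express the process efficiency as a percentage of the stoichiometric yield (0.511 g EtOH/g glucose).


Fermentation efficiency = (actual / (0.511 * glucose)) * 100
= (117.85 / (0.511 * 306.35)) * 100
= 75.2819%

75.2819%


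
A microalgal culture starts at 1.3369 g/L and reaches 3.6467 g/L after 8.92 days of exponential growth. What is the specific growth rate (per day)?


mu = ln(X2/X1) / dt
= ln(3.6467/1.3369) / 8.92
= 0.1125 per day

0.1125 per day


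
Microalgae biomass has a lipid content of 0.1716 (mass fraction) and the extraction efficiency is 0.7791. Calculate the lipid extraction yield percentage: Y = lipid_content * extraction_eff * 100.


Y = lipid_content * extraction_eff * 100
= 0.1716 * 0.7791 * 100
= 13.3694%

13.3694%


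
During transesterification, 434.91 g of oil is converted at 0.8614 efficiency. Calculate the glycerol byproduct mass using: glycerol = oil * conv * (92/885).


glycerol = oil * conv * (92/885)
= 434.91 * 0.8614 * 92 / 885
= 38.9447 g

38.9447 g


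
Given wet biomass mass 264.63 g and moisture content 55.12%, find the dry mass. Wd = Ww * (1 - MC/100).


Wd = Ww * (1 - MC/100)
= 264.63 * (1 - 55.12/100)
= 118.7659 g

118.7659 g


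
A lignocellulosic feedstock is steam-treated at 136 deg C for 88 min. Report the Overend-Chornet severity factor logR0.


logR0 = log10(t * exp((T - 100) / 14.75))
= log10(88 * exp((136 - 100) / 14.75))
= 3.0045

3.0045


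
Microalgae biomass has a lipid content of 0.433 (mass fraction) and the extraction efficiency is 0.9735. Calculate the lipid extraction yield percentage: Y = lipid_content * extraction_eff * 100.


Y = lipid_content * extraction_eff * 100
= 0.433 * 0.9735 * 100
= 42.1525%

42.1525%


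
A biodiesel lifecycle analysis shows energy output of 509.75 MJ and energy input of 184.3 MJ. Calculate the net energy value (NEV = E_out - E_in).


NEV = E_out - E_in
= 509.75 - 184.3
= 325.4500 MJ

325.4500 MJ


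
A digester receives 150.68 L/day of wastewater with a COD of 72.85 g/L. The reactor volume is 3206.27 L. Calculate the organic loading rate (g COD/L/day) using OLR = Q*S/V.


OLR = Q * S / V
= 150.68 * 72.85 / 3206.27
= 3.4236 g/L/day

3.4236 g/L/day


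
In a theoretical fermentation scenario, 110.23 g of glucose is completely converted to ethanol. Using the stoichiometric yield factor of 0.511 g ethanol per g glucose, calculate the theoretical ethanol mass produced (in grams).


Theoretical ethanol yield: m_EtOH = 0.511 * m_glucose
m_EtOH = 0.511 * 110.23 = 56.3275 g

56.3275 g


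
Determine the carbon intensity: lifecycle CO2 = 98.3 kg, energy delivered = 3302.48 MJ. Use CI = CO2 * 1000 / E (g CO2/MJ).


CI = CO2 * 1000 / E
= 98.3 * 1000 / 3302.48
= 29.7655 g CO2/MJ

29.7655 g CO2/MJ


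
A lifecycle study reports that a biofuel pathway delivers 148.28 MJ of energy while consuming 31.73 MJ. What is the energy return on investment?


EROI = E_out / E_in
= 148.28 / 31.73
= 4.6732

4.6732


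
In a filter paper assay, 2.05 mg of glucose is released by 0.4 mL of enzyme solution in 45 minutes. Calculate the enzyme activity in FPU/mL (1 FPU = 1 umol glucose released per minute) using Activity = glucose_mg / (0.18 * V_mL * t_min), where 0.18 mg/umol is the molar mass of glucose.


Activity = glucose_mg / (0.18 mg/umol * V_mL * t_min)
= 2.05 / (0.18 * 0.4 * 45)
= 0.6327 FPU/mL

0.6327 FPU/mL


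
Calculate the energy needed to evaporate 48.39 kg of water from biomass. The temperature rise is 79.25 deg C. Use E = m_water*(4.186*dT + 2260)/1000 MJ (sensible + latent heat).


E = m_water * (4.186 * dT + 2260) / 1000
= 48.39 * (4.186 * 79.25 + 2260) / 1000
= 125.4143 MJ

125.4143 MJ


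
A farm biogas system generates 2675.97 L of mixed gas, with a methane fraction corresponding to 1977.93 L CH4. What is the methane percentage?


CH4% = V_CH4 / V_total * 100
= 1977.93 / 2675.97 * 100
= 73.9145%

73.9145%


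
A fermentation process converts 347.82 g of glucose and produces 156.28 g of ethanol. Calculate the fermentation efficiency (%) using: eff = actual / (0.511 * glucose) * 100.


Fermentation efficiency = (actual / (0.511 * glucose)) * 100
= (156.28 / (0.511 * 347.82)) * 100
= 87.9282%

87.9282%


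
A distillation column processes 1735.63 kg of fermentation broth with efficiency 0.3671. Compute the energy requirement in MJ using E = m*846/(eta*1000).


E = m * 846 / (eta * 1000)
= 1735.63 * 846 / (0.3671 * 1000)
= 3999.8447 MJ

3999.8447 MJ


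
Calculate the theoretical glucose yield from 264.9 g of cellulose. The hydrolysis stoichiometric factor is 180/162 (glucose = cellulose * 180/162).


glucose = cellulose * 180/162
= 264.9 * 180/162
= 294.3333 g

294.3333 g


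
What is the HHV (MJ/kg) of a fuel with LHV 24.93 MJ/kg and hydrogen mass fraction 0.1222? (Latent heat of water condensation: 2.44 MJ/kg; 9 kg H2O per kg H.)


HHV = LHV + H_frac * 9 * 2.44
= 24.93 + 0.1222 * 9 * 2.44
= 27.6135 MJ/kg

27.6135 MJ/kg


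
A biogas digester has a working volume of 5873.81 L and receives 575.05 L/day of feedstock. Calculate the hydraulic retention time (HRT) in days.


HRT = V / Q
= 5873.81 / 575.05
= 10.2144 days

10.2144 days


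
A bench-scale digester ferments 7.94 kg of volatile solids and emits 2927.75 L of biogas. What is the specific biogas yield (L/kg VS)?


Y = V / VS
= 2927.75 / 7.94
= 368.7343 L/kg VS

368.7343 L/kg VS


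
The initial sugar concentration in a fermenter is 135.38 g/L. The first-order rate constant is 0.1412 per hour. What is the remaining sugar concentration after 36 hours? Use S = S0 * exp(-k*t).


S = S0 * exp(-k * t)
S = 135.38 * exp(-0.1412 * 36)
S = 0.8394 g/L

0.8394 g/L


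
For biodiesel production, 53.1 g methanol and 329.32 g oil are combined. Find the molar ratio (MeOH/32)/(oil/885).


Molar ratio = n_MeOH / n_oil = (MeOH/32) / (oil/885) = (MeOH * 885) / (32 * oil)
= (53.1 * 885) / (32 * 329.32)
= 4.4593

4.4593


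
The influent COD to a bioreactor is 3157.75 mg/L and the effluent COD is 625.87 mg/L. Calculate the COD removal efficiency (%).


eta = (COD_in - COD_out) / COD_in * 100
= (3157.75 - 625.87) / 3157.75 * 100
= 80.1799%

80.1799%


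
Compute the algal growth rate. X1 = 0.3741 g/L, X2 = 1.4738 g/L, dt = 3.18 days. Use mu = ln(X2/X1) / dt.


mu = ln(X2/X1) / dt
= ln(1.4738/0.3741) / 3.18
= 0.4312 per day

0.4312 per day


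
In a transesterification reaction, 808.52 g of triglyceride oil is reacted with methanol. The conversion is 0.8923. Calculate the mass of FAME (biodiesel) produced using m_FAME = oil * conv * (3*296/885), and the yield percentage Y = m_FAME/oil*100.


m_FAME = oil * conv * (3 * 296 / 885) = oil * conv * (888/885)
= 808.52 * 0.8923 * 888 / 885
= 723.8880 g
Y = m_FAME / oil * 100 = conv * (888/885) * 100
= 0.8923 * 888 / 885 * 100
= 89.53%

723.8880 g FAME; Y = 89.53%


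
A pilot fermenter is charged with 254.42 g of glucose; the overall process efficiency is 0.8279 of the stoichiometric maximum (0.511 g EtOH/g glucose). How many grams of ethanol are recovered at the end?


Actual ethanol: m = 0.511 * 254.42 * 0.8279
m = 107.6341 g

107.6341 g


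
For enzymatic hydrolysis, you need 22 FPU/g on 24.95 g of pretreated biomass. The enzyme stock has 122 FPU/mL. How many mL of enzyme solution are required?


V = dosage * m_sub / activity
V = 22 * 24.95 / 122
V = 4.4992 mL

4.4992 mL


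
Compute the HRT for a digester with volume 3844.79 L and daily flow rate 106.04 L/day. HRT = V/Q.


HRT = V / Q
= 3844.79 / 106.04
= 36.2579 days

36.2579 days


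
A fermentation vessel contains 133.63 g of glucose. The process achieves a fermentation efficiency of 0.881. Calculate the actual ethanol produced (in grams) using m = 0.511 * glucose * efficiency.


Actual ethanol: m = 0.511 * 133.63 * 0.881
m = 60.1590 g

60.1590 g


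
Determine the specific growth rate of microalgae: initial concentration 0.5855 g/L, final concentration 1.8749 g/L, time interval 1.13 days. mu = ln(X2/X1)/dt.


mu = ln(X2/X1) / dt
= ln(1.8749/0.5855) / 1.13
= 1.0300 per day

1.0300 per day


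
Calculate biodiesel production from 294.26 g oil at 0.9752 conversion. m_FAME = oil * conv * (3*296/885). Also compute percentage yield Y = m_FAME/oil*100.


m_FAME = oil * conv * (3 * 296 / 885) = oil * conv * (888/885)
= 294.26 * 0.9752 * 888 / 885
= 287.9351 g
Y = m_FAME / oil * 100 = conv * (888/885) * 100
= 0.9752 * 888 / 885 * 100
= 97.85%

287.9351 g FAME; Y = 97.85%


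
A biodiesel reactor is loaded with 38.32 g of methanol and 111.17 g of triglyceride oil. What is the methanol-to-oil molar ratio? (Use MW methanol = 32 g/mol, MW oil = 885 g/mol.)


Molar ratio = n_MeOH / n_oil = (MeOH/32) / (oil/885) = (MeOH * 885) / (32 * oil)
= (38.32 * 885) / (32 * 111.17)
= 9.5330

9.5330


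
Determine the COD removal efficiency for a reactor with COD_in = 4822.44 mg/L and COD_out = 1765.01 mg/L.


eta = (COD_in - COD_out) / COD_in * 100
= (4822.44 - 1765.01) / 4822.44 * 100
= 63.4001%

63.4001%


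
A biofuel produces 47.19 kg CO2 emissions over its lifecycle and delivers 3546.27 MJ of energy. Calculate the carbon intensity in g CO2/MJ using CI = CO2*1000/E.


CI = CO2 * 1000 / E
= 47.19 * 1000 / 3546.27
= 13.3069 g CO2/MJ

13.3069 g CO2/MJ


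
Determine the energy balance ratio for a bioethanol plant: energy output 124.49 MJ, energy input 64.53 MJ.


EROI = E_out / E_in
= 124.49 / 64.53
= 1.9292

1.9292


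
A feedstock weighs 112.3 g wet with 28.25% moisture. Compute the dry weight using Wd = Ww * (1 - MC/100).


Wd = Ww * (1 - MC/100)
= 112.3 * (1 - 28.25/100)
= 80.5752 g

80.5752 g


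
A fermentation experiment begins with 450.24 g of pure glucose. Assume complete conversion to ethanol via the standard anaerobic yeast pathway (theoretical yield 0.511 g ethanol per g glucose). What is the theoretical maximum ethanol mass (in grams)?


Theoretical ethanol yield: m_EtOH = 0.511 * m_glucose
m_EtOH = 0.511 * 450.24 = 230.0726 g

230.0726 g


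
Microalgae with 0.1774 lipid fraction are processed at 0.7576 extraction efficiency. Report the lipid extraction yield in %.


Y = lipid_content * extraction_eff * 100
= 0.1774 * 0.7576 * 100
= 13.4398%

13.4398%


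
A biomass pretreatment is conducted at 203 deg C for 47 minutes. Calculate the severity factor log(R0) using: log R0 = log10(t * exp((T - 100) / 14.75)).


logR0 = log10(t * exp((T - 100) / 14.75))
= log10(47 * exp((203 - 100) / 14.75))
= 4.7048

4.7048


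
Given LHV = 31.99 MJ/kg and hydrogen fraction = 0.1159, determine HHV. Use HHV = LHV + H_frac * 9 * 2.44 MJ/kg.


HHV = LHV + H_frac * 9 * 2.44
= 31.99 + 0.1159 * 9 * 2.44
= 34.5352 MJ/kg

34.5352 MJ/kg


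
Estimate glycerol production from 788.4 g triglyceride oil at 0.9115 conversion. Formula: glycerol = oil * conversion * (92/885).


glycerol = oil * conv * (92/885)
= 788.4 * 0.9115 * 92 / 885
= 74.7047 g

74.7047 g


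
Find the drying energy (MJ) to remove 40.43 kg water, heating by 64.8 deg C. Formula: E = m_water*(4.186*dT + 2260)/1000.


E = m_water * (4.186 * dT + 2260) / 1000
= 40.43 * (4.186 * 64.8 + 2260) / 1000
= 102.3386 MJ

102.3386 MJ


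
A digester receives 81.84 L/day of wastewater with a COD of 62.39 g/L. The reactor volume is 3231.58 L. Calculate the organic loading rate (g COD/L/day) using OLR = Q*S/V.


OLR = Q * S / V
= 81.84 * 62.39 / 3231.58
= 1.5800 g/L/day

1.5800 g/L/day


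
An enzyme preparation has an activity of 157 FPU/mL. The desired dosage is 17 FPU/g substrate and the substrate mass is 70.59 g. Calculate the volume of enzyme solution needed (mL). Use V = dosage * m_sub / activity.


V = dosage * m_sub / activity
V = 17 * 70.59 / 157
V = 7.6435 mL

7.6435 mL


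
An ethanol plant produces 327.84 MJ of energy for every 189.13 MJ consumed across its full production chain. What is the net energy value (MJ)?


NEV = E_out - E_in
= 327.84 - 189.13
= 138.7100 MJ

138.7100 MJ


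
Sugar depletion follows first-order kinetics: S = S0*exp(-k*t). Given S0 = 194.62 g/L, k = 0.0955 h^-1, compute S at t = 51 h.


S = S0 * exp(-k * t)
S = 194.62 * exp(-0.0955 * 51)
S = 1.4926 g/L

1.4926 g/L


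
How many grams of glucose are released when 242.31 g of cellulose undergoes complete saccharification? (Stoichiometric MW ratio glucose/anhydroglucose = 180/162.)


glucose = cellulose * 180/162
= 242.31 * 180/162
= 269.2333 g

269.2333 g


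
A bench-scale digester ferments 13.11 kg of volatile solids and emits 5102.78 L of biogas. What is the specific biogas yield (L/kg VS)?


Y = V / VS
= 5102.78 / 13.11
= 389.2281 L/kg VS

389.2281 L/kg VS


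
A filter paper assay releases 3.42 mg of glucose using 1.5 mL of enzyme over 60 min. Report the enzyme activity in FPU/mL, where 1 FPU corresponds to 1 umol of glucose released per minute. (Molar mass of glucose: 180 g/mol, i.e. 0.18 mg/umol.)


Activity = glucose_mg / (0.18 mg/umol * V_mL * t_min)
= 3.42 / (0.18 * 1.5 * 60)
= 0.2111 FPU/mL

0.2111 FPU/mL


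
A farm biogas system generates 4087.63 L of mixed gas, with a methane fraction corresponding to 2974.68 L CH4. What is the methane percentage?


CH4% = V_CH4 / V_total * 100
= 2974.68 / 4087.63 * 100
= 72.7727%

72.7727%


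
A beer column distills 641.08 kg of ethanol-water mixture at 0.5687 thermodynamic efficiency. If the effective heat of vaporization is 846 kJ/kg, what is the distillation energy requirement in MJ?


E = m * 846 / (eta * 1000)
= 641.08 * 846 / (0.5687 * 1000)
= 953.6727 MJ

953.6727 MJ


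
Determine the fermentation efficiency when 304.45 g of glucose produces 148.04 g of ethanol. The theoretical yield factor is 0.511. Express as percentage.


Fermentation efficiency = (actual / (0.511 * glucose)) * 100
= (148.04 / (0.511 * 304.45)) * 100
= 95.1573%

95.1573%


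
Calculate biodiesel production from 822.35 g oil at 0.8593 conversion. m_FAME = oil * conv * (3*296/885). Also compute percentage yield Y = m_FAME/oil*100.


m_FAME = oil * conv * (3 * 296 / 885) = oil * conv * (888/885)
= 822.35 * 0.8593 * 888 / 885
= 709.0408 g
Y = m_FAME / oil * 100 = conv * (888/885) * 100
= 0.8593 * 888 / 885 * 100
= 86.22%

709.0408 g FAME; Y = 86.22%


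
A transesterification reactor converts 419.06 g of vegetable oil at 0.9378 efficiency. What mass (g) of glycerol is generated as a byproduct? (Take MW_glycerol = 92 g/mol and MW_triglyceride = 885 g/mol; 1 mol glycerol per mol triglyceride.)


glycerol = oil * conv * (92/885)
= 419.06 * 0.9378 * 92 / 885
= 40.8537 g

40.8537 g


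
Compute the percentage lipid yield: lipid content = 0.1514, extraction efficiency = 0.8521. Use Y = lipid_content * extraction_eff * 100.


Y = lipid_content * extraction_eff * 100
= 0.1514 * 0.8521 * 100
= 12.9008%

12.9008%


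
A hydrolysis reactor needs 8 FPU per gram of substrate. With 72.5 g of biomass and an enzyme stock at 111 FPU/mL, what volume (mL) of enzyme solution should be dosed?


V = dosage * m_sub / activity
V = 8 * 72.5 / 111
V = 5.2252 mL

5.2252 mL


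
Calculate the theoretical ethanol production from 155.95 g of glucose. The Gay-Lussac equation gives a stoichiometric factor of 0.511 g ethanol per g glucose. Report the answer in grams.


Theoretical ethanol yield: m_EtOH = 0.511 * m_glucose
m_EtOH = 0.511 * 155.95 = 79.6904 g

79.6904 g


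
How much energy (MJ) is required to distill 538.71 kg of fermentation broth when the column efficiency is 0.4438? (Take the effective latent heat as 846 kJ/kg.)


E = m * 846 / (eta * 1000)
= 538.71 * 846 / (0.4438 * 1000)
= 1026.9235 MJ

1026.9235 MJ


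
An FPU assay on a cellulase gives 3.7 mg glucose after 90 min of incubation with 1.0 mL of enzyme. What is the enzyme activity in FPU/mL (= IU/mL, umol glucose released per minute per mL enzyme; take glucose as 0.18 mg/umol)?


Activity = glucose_mg / (0.18 mg/umol * V_mL * t_min)
= 3.7 / (0.18 * 1.0 * 90)
= 0.2284 FPU/mL

0.2284 FPU/mL


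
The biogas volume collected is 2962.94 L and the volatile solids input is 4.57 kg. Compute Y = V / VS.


Y = V / VS
= 2962.94 / 4.57
= 648.3457 L/kg VS

648.3457 L/kg VS


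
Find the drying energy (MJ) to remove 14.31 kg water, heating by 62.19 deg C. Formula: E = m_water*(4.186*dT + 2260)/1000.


E = m_water * (4.186 * dT + 2260) / 1000
= 14.31 * (4.186 * 62.19 + 2260) / 1000
= 36.0659 MJ

36.0659 MJ


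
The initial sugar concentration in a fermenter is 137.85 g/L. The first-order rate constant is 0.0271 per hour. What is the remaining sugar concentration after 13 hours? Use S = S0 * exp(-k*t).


S = S0 * exp(-k * t)
S = 137.85 * exp(-0.0271 * 13)
S = 96.9181 g/L

96.9181 g/L


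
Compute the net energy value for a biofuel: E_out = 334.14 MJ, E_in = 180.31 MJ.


NEV = E_out - E_in
= 334.14 - 180.31
= 153.8300 MJ

153.8300 MJ


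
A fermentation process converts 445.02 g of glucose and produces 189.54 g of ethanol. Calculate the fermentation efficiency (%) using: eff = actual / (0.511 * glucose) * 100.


Fermentation efficiency = (actual / (0.511 * glucose)) * 100
= (189.54 / (0.511 * 445.02)) * 100
= 83.3490%

83.3490%


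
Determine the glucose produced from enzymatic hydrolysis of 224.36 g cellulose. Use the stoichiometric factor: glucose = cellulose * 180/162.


glucose = cellulose * 180/162
= 224.36 * 180/162
= 249.2889 g

249.2889 g


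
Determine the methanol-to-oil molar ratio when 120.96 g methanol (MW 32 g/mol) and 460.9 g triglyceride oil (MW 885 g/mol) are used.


Molar ratio = n_MeOH / n_oil = (MeOH/32) / (oil/885) = (MeOH * 885) / (32 * oil)
= (120.96 * 885) / (32 * 460.9)
= 7.2582

7.2582


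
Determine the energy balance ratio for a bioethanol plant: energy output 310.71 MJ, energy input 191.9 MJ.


EROI = E_out / E_in
= 310.71 / 191.9
= 1.6191

1.6191


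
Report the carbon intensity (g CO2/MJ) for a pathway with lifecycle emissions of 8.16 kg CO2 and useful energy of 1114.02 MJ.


CI = CO2 * 1000 / E
= 8.16 * 1000 / 1114.02
= 7.3248 g CO2/MJ

7.3248 g CO2/MJ


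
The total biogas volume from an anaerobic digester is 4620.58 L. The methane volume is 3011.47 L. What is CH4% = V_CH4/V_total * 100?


CH4% = V_CH4 / V_total * 100
= 3011.47 / 4620.58 * 100
= 65.1752%

65.1752%


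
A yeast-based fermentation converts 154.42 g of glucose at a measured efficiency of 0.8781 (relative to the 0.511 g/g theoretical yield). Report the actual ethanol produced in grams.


Actual ethanol: m = 0.511 * 154.42 * 0.8781
m = 69.2897 g

69.2897 g


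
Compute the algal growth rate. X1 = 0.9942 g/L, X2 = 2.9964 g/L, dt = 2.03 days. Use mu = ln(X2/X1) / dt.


mu = ln(X2/X1) / dt
= ln(2.9964/0.9942) / 2.03
= 0.5435 per day

0.5435 per day


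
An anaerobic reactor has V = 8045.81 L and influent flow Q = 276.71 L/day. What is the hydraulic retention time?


HRT = V / Q
= 8045.81 / 276.71
= 29.0767 days

29.0767 days


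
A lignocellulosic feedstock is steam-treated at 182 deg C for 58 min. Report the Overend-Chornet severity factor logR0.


logR0 = log10(t * exp((T - 100) / 14.75))
= log10(58 * exp((182 - 100) / 14.75))
= 4.1778

4.1778


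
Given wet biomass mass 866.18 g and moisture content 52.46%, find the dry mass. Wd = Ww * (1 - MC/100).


Wd = Ww * (1 - MC/100)
= 866.18 * (1 - 52.46/100)
= 411.7820 g

411.7820 g


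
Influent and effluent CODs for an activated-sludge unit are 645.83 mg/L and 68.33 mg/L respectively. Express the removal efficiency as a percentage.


eta = (COD_in - COD_out) / COD_in * 100
= (645.83 - 68.33) / 645.83 * 100
= 89.4198%

89.4198%


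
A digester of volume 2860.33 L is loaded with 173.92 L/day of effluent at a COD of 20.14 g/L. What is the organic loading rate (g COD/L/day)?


OLR = Q * S / V
= 173.92 * 20.14 / 2860.33
= 1.2246 g/L/day

1.2246 g/L/day


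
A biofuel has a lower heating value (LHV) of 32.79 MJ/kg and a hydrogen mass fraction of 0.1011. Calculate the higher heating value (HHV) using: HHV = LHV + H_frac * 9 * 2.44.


HHV = LHV + H_frac * 9 * 2.44
= 32.79 + 0.1011 * 9 * 2.44
= 35.0102 MJ/kg

35.0102 MJ/kg


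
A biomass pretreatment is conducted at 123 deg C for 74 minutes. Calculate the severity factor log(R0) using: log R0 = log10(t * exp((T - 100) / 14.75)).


logR0 = log10(t * exp((T - 100) / 14.75))
= log10(74 * exp((123 - 100) / 14.75))
= 2.5464

2.5464


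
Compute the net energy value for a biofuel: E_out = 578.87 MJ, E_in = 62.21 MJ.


NEV = E_out - E_in
= 578.87 - 62.21
= 516.6600 MJ

516.6600 MJ


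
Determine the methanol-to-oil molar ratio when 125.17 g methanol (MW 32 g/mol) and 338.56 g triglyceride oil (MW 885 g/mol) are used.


Molar ratio = n_MeOH / n_oil = (MeOH/32) / (oil/885) = (MeOH * 885) / (32 * oil)
= (125.17 * 885) / (32 * 338.56)
= 10.2249

10.2249


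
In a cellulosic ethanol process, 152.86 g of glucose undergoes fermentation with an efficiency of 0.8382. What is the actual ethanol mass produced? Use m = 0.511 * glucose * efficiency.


Actual ethanol: m = 0.511 * 152.86 * 0.8382
m = 65.4730 g

65.4730 g


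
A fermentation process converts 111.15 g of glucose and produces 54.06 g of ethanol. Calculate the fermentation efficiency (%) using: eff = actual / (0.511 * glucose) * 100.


Fermentation efficiency = (actual / (0.511 * glucose)) * 100
= (54.06 / (0.511 * 111.15)) * 100
= 95.1800%

95.1800%


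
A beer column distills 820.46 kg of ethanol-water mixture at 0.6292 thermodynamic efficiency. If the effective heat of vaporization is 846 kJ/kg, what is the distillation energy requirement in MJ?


E = m * 846 / (eta * 1000)
= 820.46 * 846 / (0.6292 * 1000)
= 1103.1614 MJ

1103.1614 MJ


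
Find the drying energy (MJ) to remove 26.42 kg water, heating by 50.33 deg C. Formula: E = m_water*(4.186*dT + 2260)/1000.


E = m_water * (4.186 * dT + 2260) / 1000
= 26.42 * (4.186 * 50.33 + 2260) / 1000
= 65.2754 MJ

65.2754 MJ


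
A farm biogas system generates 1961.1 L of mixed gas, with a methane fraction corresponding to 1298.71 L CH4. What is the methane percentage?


CH4% = V_CH4 / V_total * 100
= 1298.71 / 1961.1 * 100
= 66.2235%

66.2235%


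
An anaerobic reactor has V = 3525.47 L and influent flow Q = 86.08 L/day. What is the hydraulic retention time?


HRT = V / Q
= 3525.47 / 86.08
= 40.9557 days

40.9557 days


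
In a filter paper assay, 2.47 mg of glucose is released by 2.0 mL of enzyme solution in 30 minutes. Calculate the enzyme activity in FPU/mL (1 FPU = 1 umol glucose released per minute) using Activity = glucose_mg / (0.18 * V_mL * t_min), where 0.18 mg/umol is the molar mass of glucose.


Activity = glucose_mg / (0.18 mg/umol * V_mL * t_min)
= 2.47 / (0.18 * 2.0 * 30)
= 0.2287 FPU/mL

0.2287 FPU/mL


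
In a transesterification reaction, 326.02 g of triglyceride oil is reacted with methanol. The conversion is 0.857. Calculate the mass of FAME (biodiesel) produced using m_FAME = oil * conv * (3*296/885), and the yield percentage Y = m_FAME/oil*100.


m_FAME = oil * conv * (3 * 296 / 885) = oil * conv * (888/885)
= 326.02 * 0.857 * 888 / 885
= 280.3463 g
Y = m_FAME / oil * 100 = conv * (888/885) * 100
= 0.857 * 888 / 885 * 100
= 85.99%

280.3463 g FAME; Y = 85.99%


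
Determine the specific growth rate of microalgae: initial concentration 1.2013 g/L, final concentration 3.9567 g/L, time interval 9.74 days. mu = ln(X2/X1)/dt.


mu = ln(X2/X1) / dt
= ln(3.9567/1.2013) / 9.74
= 0.1224 per day

0.1224 per day


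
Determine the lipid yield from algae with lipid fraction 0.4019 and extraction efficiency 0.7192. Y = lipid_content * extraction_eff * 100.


Y = lipid_content * extraction_eff * 100
= 0.4019 * 0.7192 * 100
= 28.9046%

28.9046%


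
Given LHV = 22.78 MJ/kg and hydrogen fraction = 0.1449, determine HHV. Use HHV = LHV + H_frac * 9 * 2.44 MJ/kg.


HHV = LHV + H_frac * 9 * 2.44
= 22.78 + 0.1449 * 9 * 2.44
= 25.9620 MJ/kg

25.9620 MJ/kg


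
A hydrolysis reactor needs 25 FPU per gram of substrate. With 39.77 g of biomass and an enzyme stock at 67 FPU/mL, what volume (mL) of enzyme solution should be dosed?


V = dosage * m_sub / activity
V = 25 * 39.77 / 67
V = 14.8396 mL

14.8396 mL


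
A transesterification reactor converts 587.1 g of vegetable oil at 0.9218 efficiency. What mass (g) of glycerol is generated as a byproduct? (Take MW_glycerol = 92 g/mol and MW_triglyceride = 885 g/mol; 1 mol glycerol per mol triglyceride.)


glycerol = oil * conv * (92/885)
= 587.1 * 0.9218 * 92 / 885
= 56.2592 g

56.2592 g


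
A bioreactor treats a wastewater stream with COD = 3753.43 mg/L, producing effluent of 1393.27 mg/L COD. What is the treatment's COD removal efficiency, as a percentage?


eta = (COD_in - COD_out) / COD_in * 100
= (3753.43 - 1393.27) / 3753.43 * 100
= 62.8801%

62.8801%


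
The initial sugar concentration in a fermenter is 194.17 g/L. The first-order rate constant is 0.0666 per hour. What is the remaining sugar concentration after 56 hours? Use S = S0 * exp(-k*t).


S = S0 * exp(-k * t)
S = 194.17 * exp(-0.0666 * 56)
S = 4.6606 g/L

4.6606 g/L


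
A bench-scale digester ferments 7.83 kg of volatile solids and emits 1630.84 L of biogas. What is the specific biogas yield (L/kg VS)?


Y = V / VS
= 1630.84 / 7.83
= 208.2810 L/kg VS

208.2810 L/kg VS


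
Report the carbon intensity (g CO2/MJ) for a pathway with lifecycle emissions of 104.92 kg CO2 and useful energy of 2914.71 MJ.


CI = CO2 * 1000 / E
= 104.92 * 1000 / 2914.71
= 35.9967 g CO2/MJ

35.9967 g CO2/MJ


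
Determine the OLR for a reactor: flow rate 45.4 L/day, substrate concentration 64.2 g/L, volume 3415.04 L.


OLR = Q * S / V
= 45.4 * 64.2 / 3415.04
= 0.8535 g/L/day

0.8535 g/L/day


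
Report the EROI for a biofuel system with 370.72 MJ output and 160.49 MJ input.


EROI = E_out / E_in
= 370.72 / 160.49
= 2.3099

2.3099


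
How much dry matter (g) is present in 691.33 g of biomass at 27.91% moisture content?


Wd = Ww * (1 - MC/100)
= 691.33 * (1 - 27.91/100)
= 498.3798 g

498.3798 g


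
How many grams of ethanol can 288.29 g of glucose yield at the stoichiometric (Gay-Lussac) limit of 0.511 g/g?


Theoretical ethanol yield: m_EtOH = 0.511 * m_glucose
m_EtOH = 0.511 * 288.29 = 147.3162 g

147.3162 g


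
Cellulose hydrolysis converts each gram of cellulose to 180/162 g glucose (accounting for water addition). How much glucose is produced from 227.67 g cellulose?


glucose = cellulose * 180/162
= 227.67 * 180/162
= 252.9667 g

252.9667 g


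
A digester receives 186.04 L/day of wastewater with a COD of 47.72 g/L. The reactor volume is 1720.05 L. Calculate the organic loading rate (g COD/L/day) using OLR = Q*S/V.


OLR = Q * S / V
= 186.04 * 47.72 / 1720.05
= 5.1614 g/L/day

5.1614 g/L/day


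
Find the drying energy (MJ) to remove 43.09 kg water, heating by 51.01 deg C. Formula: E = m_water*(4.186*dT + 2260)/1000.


E = m_water * (4.186 * dT + 2260) / 1000
= 43.09 * (4.186 * 51.01 + 2260) / 1000
= 106.5843 MJ

106.5843 MJ


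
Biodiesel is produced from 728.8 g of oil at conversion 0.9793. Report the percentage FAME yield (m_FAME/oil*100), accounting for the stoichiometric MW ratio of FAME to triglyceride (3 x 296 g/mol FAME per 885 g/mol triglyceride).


m_FAME = oil * conv * (3 * 296 / 885) = oil * conv * (888/885)
= 728.8 * 0.9793 * 888 / 885
= 716.1332 g
Y = m_FAME / oil * 100 = conv * (888/885) * 100
= 0.9793 * 888 / 885 * 100
= 98.26%

98.26%


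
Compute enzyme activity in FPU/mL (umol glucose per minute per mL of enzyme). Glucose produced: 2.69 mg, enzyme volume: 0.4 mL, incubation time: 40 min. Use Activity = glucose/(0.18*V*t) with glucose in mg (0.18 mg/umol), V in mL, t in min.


Activity = glucose_mg / (0.18 mg/umol * V_mL * t_min)
= 2.69 / (0.18 * 0.4 * 40)
= 0.9340 FPU/mL

0.9340 FPU/mL


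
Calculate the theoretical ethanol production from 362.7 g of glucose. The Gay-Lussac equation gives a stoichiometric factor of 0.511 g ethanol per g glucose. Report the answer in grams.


Theoretical ethanol yield: m_EtOH = 0.511 * m_glucose
m_EtOH = 0.511 * 362.7 = 185.3397 g

185.3397 g


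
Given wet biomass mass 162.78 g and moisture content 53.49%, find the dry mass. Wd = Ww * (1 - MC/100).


Wd = Ww * (1 - MC/100)
= 162.78 * (1 - 53.49/100)
= 75.7090 g

75.7090 g


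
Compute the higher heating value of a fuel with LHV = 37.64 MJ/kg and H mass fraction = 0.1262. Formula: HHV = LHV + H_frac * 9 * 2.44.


HHV = LHV + H_frac * 9 * 2.44
= 37.64 + 0.1262 * 9 * 2.44
= 40.4114 MJ/kg

40.4114 MJ/kg
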